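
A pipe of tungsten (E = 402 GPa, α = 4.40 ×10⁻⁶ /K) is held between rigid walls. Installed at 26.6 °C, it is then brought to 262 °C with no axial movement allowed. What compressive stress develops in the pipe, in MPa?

ΔT = 235.4 K. Constrained thermal stress σ = E·α·ΔT = 402.0×10³ MPa × 4.40×10⁻⁶ × 235.4 = 416 MPa (compressive).

416 MPa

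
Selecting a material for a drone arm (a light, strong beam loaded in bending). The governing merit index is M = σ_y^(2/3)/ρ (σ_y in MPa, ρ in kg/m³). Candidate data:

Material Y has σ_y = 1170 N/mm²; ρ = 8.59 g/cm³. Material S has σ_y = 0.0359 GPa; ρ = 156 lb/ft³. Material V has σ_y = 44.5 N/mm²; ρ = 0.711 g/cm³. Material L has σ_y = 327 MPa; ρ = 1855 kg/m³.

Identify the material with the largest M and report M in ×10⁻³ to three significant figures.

Normalizing units and computing the index:
  material Y: σ_y = 1170 MPa, ρ = 8590 kg/m³
  material S: σ_y = 35.90 MPa, ρ = 2499 kg/m³
  material V: σ_y = 44.50 MPa, ρ = 711.0 kg/m³
  material L: σ_y = 327.0 MPa, ρ = 1855 kg/m³
  material L: M = 25.6×10⁻³
  material V: M = 17.7×10⁻³
  material Y: M = 12.9×10⁻³
  material S: M = 4.35×10⁻³
The maximum is for material L.

material L, M = 25.6×10⁻³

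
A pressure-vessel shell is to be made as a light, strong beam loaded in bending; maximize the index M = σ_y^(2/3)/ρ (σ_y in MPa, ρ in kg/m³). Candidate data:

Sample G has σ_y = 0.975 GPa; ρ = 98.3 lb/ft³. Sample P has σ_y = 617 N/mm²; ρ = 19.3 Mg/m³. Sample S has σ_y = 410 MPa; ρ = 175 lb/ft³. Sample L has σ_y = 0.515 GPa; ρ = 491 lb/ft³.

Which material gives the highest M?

Putting every candidate on a common basis:
  sample G: σ_y = 975.0 MPa, ρ = 1575 kg/m³
  sample P: σ_y = 617.0 MPa, ρ = 19300 kg/m³
  sample S: σ_y = 410.0 MPa, ρ = 2803 kg/m³
  sample L: σ_y = 515.0 MPa, ρ = 7865 kg/m³
  sample G: M = 62.4×10⁻³
  sample S: M = 19.7×10⁻³
  sample L: M = 8.17×10⁻³
  sample P: M = 3.76×10⁻³
Sample G has the largest M.

sample G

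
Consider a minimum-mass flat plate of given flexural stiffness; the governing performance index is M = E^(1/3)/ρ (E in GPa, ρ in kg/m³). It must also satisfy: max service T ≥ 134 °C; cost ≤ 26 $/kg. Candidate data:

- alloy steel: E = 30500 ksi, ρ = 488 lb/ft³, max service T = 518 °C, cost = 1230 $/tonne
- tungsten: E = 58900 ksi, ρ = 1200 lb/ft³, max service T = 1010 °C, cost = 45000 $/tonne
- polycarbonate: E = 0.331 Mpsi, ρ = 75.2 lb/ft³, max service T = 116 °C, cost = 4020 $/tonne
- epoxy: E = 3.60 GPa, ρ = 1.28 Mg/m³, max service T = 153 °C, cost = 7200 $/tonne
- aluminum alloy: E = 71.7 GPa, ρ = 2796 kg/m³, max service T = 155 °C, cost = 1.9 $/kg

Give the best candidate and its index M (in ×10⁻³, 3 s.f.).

Screen on constraints: max service T ≥ 134 °C; cost ≤ 26 $/kg. Survivors: alloy steel, epoxy, aluminum alloy.
Normalizing units and computing the index:
  alloy steel: E = 210.3 GPa, ρ = 7817 kg/m³
  epoxy: E = 3.600 GPa, ρ = 1280 kg/m³
  aluminum alloy: E = 71.70 GPa, ρ = 2796 kg/m³
  aluminum alloy: M = 1.49×10⁻³
  epoxy: M = 1.20×10⁻³
  alloy steel: M = 0.761×10⁻³
The maximum is for aluminum alloy.

aluminum alloy, M = 1.49×10⁻³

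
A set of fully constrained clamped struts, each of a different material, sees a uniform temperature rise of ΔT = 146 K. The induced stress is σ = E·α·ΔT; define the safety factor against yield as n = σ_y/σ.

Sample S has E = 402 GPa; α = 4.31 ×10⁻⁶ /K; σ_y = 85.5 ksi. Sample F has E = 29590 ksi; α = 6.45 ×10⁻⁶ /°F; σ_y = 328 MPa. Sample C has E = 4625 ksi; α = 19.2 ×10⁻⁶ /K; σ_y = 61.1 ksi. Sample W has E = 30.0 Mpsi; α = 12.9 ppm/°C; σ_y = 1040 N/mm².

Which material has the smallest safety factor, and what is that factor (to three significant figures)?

sample F, n = 0.948

Per material, after unit conversion:
  sample S: E = 402.0, α = 4.31, σ_y = 589.5 → σ = 253 MPa, n = 2.33
  sample F: E = 204.0, α = 11.6, σ_y = 328.0 → σ = 346 MPa, n = 0.948
  sample C: E = 31.89, α = 19.2, σ_y = 421.3 → σ = 89.4 MPa, n = 4.71
  sample W: E = 206.8, α = 12.9, σ_y = 1040 → σ = 390 MPa, n = 2.67
The minimum is sample F at n = 0.948.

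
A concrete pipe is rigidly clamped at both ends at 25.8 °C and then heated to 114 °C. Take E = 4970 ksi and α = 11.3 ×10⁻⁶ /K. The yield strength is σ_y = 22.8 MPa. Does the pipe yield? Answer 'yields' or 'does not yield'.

E = 4970 ksi = 34.27 GPa.
ΔT = 88.20 K. Constrained thermal stress σ = E·α·ΔT = 34.27×10³ MPa × 11.3×10⁻⁶ × 88.20 = 34.2 MPa (compressive).
Compare to σ_y = 22.8 MPa: σ ≥ σ_y, so it yields.

yields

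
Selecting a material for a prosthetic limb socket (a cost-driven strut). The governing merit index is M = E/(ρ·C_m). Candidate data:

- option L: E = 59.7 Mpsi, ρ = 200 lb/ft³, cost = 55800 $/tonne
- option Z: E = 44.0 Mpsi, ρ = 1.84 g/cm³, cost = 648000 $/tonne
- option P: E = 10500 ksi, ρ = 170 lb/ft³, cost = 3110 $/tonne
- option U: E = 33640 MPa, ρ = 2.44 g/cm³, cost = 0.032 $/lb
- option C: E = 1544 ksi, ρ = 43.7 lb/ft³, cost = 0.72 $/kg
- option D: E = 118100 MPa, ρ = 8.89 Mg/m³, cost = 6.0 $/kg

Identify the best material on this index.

Normalizing units and computing the index:
  option L: E = 411.6 GPa, ρ = 3204 kg/m³, cost = 55.80 $/kg
  option Z: E = 303.4 GPa, ρ = 1840 kg/m³, cost = 648.0 $/kg
  option P: E = 72.39 GPa, ρ = 2723 kg/m³, cost = 3.110 $/kg
  option U: E = 33.64 GPa, ρ = 2440 kg/m³, cost = 0.07055 $/kg
  option C: E = 10.65 GPa, ρ = 700.0 kg/m³, cost = 0.7200 $/kg
  option D: E = 118.1 GPa, ρ = 8890 kg/m³, cost = 6.000 $/kg
  option U: M = 195 MN·m per $
  option C: M = 21.1 MN·m per $
  option P: M = 8.55 MN·m per $
  option L: M = 2.30 MN·m per $
  option D: M = 2.21 MN·m per $
  option Z: M = 0.254 MN·m per $
Highest index: option U.

option U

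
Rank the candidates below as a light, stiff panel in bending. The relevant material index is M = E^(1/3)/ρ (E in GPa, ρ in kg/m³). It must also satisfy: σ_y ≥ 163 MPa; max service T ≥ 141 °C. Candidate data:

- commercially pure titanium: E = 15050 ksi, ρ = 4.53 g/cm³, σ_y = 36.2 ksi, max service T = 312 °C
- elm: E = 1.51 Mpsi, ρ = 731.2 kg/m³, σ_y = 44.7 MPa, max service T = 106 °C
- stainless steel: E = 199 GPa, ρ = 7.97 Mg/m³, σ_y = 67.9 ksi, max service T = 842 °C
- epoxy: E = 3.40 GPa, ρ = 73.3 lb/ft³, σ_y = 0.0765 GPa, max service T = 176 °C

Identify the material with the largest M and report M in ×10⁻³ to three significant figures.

commercially pure titanium, M = 1.04×10⁻³

Screen on constraints: σ_y ≥ 163 MPa; max service T ≥ 141 °C. Survivors: commercially pure titanium, stainless steel.
Normalizing units and computing the index:
  commercially pure titanium: E = 103.8 GPa, ρ = 4530 kg/m³
  stainless steel: E = 199.0 GPa, ρ = 7970 kg/m³
  commercially pure titanium: M = 1.04×10⁻³
  stainless steel: M = 0.733×10⁻³
The maximum is for commercially pure titanium.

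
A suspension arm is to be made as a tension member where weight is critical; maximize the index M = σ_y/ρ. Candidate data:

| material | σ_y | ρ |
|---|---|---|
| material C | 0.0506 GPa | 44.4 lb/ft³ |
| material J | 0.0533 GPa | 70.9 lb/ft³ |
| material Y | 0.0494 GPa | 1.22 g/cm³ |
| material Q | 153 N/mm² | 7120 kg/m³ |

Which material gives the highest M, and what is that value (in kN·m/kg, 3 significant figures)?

Normalizing units and computing the index:
  material C: σ_y = 50.60 MPa, ρ = 711.2 kg/m³
  material J: σ_y = 53.30 MPa, ρ = 1136 kg/m³
  material Y: σ_y = 49.40 MPa, ρ = 1220 kg/m³
  material Q: σ_y = 153.0 MPa, ρ = 7120 kg/m³
  material C: M = 71.1 kN·m/kg
  material J: M = 46.9 kN·m/kg
  material Y: M = 40.5 kN·m/kg
  material Q: M = 21.5 kN·m/kg
Material C ranks first.

material C, M = 71.1 kN·m/kg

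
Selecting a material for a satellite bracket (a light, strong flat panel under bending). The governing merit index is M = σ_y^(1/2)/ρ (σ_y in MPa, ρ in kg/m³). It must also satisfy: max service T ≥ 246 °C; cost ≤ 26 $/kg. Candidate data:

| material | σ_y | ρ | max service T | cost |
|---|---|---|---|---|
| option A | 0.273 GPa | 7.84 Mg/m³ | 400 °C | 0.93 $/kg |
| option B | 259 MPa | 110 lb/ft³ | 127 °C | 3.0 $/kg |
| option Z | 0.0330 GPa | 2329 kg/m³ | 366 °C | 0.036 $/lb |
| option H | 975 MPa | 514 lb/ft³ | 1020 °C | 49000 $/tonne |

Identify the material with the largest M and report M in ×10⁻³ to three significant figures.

option Z, M = 2.47×10⁻³

Screen on constraints: max service T ≥ 246 °C; cost ≤ 26 $/kg. Survivors: option A, option Z.
In SI units:
  option A: σ_y = 273.0 MPa, ρ = 7840 kg/m³
  option Z: σ_y = 33.00 MPa, ρ = 2329 kg/m³
  option Z: M = 2.47×10⁻³
  option A: M = 2.11×10⁻³
The maximum is for option Z.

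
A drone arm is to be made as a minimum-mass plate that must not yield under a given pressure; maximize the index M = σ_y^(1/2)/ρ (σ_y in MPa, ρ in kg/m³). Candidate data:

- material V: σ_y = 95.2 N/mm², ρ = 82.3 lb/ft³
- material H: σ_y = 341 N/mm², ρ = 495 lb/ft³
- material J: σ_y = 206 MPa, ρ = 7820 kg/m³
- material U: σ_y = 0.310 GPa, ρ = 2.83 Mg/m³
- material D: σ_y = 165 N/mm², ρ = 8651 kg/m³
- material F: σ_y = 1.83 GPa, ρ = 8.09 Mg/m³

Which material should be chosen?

Putting every candidate on a common basis:
  material V: σ_y = 95.20 MPa, ρ = 1318 kg/m³
  material H: σ_y = 341.0 MPa, ρ = 7929 kg/m³
  material J: σ_y = 206.0 MPa, ρ = 7820 kg/m³
  material U: σ_y = 310.0 MPa, ρ = 2830 kg/m³
  material D: σ_y = 165.0 MPa, ρ = 8651 kg/m³
  material F: σ_y = 1830 MPa, ρ = 8090 kg/m³
  material V: M = 7.40×10⁻³
  material U: M = 6.22×10⁻³
  material F: M = 5.29×10⁻³
  material H: M = 2.33×10⁻³
  material J: M = 1.84×10⁻³
  material D: M = 1.48×10⁻³
Material V ranks first.

material V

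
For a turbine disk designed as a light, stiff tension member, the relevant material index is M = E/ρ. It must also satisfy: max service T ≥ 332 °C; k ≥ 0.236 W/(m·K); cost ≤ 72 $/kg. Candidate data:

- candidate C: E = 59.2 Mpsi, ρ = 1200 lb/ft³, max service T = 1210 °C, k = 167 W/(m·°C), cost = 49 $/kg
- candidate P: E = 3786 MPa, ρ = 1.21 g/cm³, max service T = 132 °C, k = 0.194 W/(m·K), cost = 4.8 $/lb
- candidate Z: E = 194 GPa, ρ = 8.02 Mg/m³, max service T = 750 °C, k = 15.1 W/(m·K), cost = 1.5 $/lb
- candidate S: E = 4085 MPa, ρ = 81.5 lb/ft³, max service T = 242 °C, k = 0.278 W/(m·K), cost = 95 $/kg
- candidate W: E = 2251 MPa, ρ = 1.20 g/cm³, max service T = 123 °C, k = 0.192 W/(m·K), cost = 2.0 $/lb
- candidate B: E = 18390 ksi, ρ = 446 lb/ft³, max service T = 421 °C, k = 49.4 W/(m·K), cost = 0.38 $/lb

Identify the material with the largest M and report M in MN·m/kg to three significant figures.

Screen on constraints: max service T ≥ 332 °C; k ≥ 0.236 W/(m·K); cost ≤ 72 $/kg. Survivors: candidate C, candidate Z, candidate B.
Normalizing units and computing the index:
  candidate C: E = 408.2 GPa, ρ = 19220 kg/m³
  candidate Z: E = 194.0 GPa, ρ = 8020 kg/m³
  candidate B: E = 126.8 GPa, ρ = 7144 kg/m³
  candidate Z: M = 24.2 MN·m/kg
  candidate C: M = 21.2 MN·m/kg
  candidate B: M = 17.7 MN·m/kg
Candidate Z ranks first.

candidate Z, M = 24.2 MN·m/kg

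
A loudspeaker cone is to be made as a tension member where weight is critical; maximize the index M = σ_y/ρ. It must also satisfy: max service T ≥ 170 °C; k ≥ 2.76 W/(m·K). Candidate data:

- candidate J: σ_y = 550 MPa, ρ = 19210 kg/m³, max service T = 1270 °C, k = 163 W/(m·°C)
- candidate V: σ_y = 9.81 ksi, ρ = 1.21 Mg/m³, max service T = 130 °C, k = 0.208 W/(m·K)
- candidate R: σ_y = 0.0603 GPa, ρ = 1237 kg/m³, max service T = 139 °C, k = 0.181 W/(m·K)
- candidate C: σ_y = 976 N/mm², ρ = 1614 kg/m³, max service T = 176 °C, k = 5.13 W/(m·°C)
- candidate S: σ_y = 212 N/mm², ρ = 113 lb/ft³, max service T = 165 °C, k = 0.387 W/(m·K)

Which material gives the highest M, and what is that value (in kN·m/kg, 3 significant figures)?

candidate C, M = 605 kN·m/kg

Screen on constraints: max service T ≥ 170 °C; k ≥ 2.76 W/(m·K). Survivors: candidate J, candidate C.
After converting to SI:
  candidate J: σ_y = 550.0 MPa, ρ = 19210 kg/m³
  candidate C: σ_y = 976.0 MPa, ρ = 1614 kg/m³
  candidate C: M = 605 kN·m/kg
  candidate J: M = 28.6 kN·m/kg
Candidate C has the largest M.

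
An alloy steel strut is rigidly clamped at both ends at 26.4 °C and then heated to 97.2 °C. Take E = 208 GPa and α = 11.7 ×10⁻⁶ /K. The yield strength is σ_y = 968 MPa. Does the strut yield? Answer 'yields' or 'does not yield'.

ΔT = 70.80 K. Constrained thermal stress σ = E·α·ΔT = 208.0×10³ MPa × 11.7×10⁻⁶ × 70.80 = 172 MPa (compressive).
Compare to σ_y = 968 MPa: σ < σ_y, so it does not yield.

does not yield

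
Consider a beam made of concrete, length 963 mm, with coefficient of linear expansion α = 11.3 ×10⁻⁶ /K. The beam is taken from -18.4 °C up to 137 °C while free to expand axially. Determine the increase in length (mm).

1.69 mm

ΔT = 137 − (-18.4) = 155.4 K.
ΔL = α·L₀·ΔT = 11.3×10⁻⁶ × 963 mm × 155.4 K = 1.69 mm.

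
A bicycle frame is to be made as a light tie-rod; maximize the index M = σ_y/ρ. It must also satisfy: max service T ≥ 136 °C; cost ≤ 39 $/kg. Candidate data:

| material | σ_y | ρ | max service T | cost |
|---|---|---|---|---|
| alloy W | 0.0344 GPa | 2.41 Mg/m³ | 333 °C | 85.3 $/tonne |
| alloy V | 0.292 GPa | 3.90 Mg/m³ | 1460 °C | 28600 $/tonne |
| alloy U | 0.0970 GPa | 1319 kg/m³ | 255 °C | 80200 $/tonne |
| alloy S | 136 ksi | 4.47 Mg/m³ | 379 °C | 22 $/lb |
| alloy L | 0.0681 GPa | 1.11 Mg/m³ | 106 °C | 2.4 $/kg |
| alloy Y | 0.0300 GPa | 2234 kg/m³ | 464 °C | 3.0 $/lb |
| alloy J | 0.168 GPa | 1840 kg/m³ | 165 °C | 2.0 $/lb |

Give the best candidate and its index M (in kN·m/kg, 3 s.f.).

Screen on constraints: max service T ≥ 136 °C; cost ≤ 39 $/kg. Survivors: alloy W, alloy V, alloy Y, alloy J.
Normalizing units and computing the index:
  alloy W: σ_y = 34.40 MPa, ρ = 2410 kg/m³
  alloy V: σ_y = 292.0 MPa, ρ = 3900 kg/m³
  alloy Y: σ_y = 30.00 MPa, ρ = 2234 kg/m³
  alloy J: σ_y = 168.0 MPa, ρ = 1840 kg/m³
  alloy J: M = 91.3 kN·m/kg
  alloy V: M = 74.9 kN·m/kg
  alloy W: M = 14.3 kN·m/kg
  alloy Y: M = 13.4 kN·m/kg
Highest index: alloy J.

alloy J, M = 91.3 kN·m/kg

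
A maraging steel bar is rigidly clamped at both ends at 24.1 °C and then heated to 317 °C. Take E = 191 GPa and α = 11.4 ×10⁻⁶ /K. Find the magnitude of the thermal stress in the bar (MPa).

ΔT = 292.9 K. Constrained thermal stress σ = E·α·ΔT = 191.0×10³ MPa × 11.4×10⁻⁶ × 292.9 = 638 MPa (compressive).

638 MPa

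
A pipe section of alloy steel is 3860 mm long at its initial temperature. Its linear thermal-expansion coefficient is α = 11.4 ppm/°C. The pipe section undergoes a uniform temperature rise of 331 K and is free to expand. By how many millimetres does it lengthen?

ΔL = α·L₀·ΔT = 11.4×10⁻⁶ × 3860 mm × 331.0 K = 14.6 mm.

14.6 mm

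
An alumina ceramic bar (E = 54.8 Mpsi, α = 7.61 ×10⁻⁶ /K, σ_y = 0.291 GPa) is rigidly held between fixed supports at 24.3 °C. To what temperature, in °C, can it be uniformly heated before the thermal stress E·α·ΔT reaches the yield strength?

E = 54.8 Mpsi = 377.8 GPa.
σ_y = 0.291 GPa = 291.0 MPa.
E·α·ΔT = 291.0 MPa ⇒ ΔT = 291.0 / (377.8×10³ × 7.61×10⁻⁶) = 101.2 K.
T = 24.3 + 101.2 = 125.5 °C.

126 °C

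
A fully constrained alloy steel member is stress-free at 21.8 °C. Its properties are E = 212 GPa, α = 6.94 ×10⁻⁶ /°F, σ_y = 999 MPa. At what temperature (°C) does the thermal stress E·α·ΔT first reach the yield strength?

399 °C

α = 6.94×10⁻⁶/°F × 9/5 = 12.5×10⁻⁶/K.
E·α·ΔT = 999.0 MPa ⇒ ΔT = 999.0 / (212.0×10³ × 12.5×10⁻⁶) = 377.2 K.
T = 21.8 + 377.2 = 399.0 °C.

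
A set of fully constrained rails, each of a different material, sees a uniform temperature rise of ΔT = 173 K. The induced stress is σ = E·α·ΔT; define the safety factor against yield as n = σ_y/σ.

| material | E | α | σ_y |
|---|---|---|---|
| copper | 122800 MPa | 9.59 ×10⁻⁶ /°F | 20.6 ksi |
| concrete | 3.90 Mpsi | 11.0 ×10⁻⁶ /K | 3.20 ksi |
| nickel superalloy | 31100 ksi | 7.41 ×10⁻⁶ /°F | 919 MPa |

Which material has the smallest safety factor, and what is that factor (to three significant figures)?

In consistent units (E in GPa, α in ×10⁻⁶/K, σ_y in MPa):
  copper: E = 122.8, α = 17.3, σ_y = 142.0 → σ = 367 MPa, n = 0.387
  concrete: E = 26.89, α = 11.0, σ_y = 22.06 → σ = 51.2 MPa, n = 0.431
  nickel superalloy: E = 214.4, α = 13.3, σ_y = 919.0 → σ = 495 MPa, n = 1.86
Copper has the lowest safety factor, n = 0.387.

copper, n = 0.387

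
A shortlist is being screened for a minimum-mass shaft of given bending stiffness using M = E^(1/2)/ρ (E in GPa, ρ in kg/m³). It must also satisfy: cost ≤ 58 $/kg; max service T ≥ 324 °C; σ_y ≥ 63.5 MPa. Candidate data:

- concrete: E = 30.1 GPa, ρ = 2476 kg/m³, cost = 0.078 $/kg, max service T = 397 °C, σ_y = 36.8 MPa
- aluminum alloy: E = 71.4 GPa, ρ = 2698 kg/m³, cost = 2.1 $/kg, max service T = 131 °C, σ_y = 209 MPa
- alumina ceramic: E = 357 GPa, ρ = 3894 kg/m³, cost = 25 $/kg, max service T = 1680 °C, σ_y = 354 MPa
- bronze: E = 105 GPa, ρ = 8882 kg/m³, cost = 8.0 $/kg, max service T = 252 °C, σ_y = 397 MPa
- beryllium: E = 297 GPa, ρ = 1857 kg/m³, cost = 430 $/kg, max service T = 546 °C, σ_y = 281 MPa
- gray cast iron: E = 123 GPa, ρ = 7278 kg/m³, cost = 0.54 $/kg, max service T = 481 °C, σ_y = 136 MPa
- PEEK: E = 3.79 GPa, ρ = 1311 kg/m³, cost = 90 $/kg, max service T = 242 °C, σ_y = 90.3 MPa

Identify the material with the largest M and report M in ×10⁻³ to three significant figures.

alumina ceramic, M = 4.85×10⁻³

Screen on constraints: cost ≤ 58 $/kg; max service T ≥ 324 °C; σ_y ≥ 63.5 MPa. Survivors: alumina ceramic, gray cast iron.
Evaluate M for each candidate:
  alumina ceramic: M = 4.85×10⁻³
  gray cast iron: M = 1.52×10⁻³
Highest index: alumina ceramic.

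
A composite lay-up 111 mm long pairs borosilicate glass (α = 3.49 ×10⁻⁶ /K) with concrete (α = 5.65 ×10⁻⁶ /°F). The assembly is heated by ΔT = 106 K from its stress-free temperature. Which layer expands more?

concrete

concrete: α = 5.65×10⁻⁶/°F × 9/5 = 10.2×10⁻⁶/K.
α(borosilicate glass) = 3.49×10⁻⁶/K vs α(concrete) = 10.2×10⁻⁶/K.
Higher α expands more for the same ΔT: concrete.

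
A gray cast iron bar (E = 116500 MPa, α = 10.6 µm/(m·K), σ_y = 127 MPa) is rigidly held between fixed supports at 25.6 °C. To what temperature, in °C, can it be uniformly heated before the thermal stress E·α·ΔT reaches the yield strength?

E = 116500 MPa = 116.5 GPa.
E·α·ΔT = 127.0 MPa ⇒ ΔT = 127.0 / (116.5×10³ × 10.6×10⁻⁶) = 102.8 K.
T = 25.6 + 102.8 = 128.4 °C.

128 °C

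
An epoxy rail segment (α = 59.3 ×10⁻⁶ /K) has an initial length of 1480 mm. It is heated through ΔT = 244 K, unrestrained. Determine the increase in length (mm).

21.4 mm

ΔL = α·L₀·ΔT = 59.3×10⁻⁶ × 1480 mm × 244.0 K = 21.4 mm.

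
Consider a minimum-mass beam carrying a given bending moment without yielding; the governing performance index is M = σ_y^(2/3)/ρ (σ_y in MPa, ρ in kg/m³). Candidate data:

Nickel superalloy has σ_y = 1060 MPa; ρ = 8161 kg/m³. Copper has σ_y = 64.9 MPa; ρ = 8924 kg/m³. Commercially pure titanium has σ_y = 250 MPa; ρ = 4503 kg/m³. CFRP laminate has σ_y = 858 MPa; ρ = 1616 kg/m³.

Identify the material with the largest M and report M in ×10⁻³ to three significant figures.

CFRP laminate, M = 55.9×10⁻³

Per-candidate index values:
  CFRP laminate: M = 55.9×10⁻³
  nickel superalloy: M = 12.7×10⁻³
  commercially pure titanium: M = 8.81×10⁻³
  copper: M = 1.81×10⁻³
CFRP laminate has the largest M.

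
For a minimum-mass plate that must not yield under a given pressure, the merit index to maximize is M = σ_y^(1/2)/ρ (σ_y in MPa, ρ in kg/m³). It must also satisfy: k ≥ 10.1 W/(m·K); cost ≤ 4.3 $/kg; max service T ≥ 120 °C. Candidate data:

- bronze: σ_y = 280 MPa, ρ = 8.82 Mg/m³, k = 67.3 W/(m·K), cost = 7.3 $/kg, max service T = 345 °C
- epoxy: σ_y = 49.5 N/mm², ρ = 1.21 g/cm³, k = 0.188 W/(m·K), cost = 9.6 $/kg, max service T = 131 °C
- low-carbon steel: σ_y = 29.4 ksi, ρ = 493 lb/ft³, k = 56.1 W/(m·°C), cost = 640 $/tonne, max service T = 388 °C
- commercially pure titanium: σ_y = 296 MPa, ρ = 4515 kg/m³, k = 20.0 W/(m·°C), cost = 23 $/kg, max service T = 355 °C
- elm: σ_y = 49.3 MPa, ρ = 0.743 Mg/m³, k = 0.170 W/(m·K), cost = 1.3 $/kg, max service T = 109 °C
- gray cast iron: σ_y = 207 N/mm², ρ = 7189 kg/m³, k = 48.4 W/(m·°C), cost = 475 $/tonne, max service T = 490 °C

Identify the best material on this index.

Screen on constraints: k ≥ 10.1 W/(m·K); cost ≤ 4.3 $/kg; max service T ≥ 120 °C. Survivors: low-carbon steel, gray cast iron.
Convert each candidate to consistent units, then evaluate M:
  low-carbon steel: σ_y = 202.7 MPa, ρ = 7897 kg/m³
  gray cast iron: σ_y = 207.0 MPa, ρ = 7189 kg/m³
  gray cast iron: M = 2.00×10⁻³
  low-carbon steel: M = 1.80×10⁻³
The maximum is for gray cast iron.

gray cast iron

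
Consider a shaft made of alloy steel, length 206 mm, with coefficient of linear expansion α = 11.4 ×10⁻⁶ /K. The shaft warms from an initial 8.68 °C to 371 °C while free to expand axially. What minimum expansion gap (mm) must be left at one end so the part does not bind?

ΔT = 371 − 8.68 = 362.3 K.
ΔL = α·L₀·ΔT = 11.4×10⁻⁶ × 206 mm × 362.3 K = 0.851 mm.

0.851 mm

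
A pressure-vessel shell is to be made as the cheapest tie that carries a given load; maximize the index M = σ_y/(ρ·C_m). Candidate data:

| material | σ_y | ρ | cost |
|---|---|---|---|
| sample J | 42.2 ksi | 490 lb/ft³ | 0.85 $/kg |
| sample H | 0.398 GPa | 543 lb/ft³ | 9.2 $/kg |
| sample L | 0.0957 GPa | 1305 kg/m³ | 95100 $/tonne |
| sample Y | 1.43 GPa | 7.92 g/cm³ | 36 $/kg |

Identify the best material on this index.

sample J

In SI units:
  sample J: σ_y = 291.0 MPa, ρ = 7849 kg/m³, cost = 0.8500 $/kg
  sample H: σ_y = 398.0 MPa, ρ = 8698 kg/m³, cost = 9.200 $/kg
  sample L: σ_y = 95.70 MPa, ρ = 1305 kg/m³, cost = 95.10 $/kg
  sample Y: σ_y = 1430 MPa, ρ = 7920 kg/m³, cost = 36.00 $/kg
  sample J: M = 43.6 kN·m per $
  sample Y: M = 5.02 kN·m per $
  sample H: M = 4.97 kN·m per $
  sample L: M = 0.771 kN·m per $
Sample J ranks first.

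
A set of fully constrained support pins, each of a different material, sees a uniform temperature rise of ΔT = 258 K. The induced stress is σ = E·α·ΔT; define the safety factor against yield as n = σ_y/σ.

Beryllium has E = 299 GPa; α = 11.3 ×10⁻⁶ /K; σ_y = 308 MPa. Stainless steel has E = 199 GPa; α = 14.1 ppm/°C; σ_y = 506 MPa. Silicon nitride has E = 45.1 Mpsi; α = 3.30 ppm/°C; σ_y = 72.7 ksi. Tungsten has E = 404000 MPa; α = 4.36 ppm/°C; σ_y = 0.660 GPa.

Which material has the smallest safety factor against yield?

beryllium

Converting E to GPa, α to ×10⁻⁶/K, σ_y to MPa, then σ and n for each:
  beryllium: E = 299.0, α = 11.3, σ_y = 308.0 → σ = 872 MPa, n = 0.353
  stainless steel: E = 199.0, α = 14.1, σ_y = 506.0 → σ = 724 MPa, n = 0.699
  silicon nitride: E = 311.0, α = 3.30, σ_y = 501.2 → σ = 265 MPa, n = 1.89
  tungsten: E = 404.0, α = 4.36, σ_y = 660.0 → σ = 454 MPa, n = 1.45
Beryllium has the lowest safety factor, n = 0.353.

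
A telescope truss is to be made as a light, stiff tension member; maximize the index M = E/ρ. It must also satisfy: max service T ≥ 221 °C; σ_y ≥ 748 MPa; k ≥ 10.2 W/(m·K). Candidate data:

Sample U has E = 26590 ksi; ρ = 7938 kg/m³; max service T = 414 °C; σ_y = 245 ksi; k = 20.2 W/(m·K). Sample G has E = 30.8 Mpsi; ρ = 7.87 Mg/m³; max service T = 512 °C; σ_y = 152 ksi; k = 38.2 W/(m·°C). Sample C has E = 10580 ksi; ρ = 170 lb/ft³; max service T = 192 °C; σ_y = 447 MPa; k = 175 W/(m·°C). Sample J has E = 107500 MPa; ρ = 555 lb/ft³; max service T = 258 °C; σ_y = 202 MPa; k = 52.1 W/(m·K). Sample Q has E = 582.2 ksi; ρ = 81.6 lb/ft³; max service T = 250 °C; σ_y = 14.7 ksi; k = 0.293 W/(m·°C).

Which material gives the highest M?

sample G

Screen on constraints: max service T ≥ 221 °C; σ_y ≥ 748 MPa; k ≥ 10.2 W/(m·K). Survivors: sample U, sample G.
Convert each candidate to consistent units, then evaluate M:
  sample U: E = 183.3 GPa, ρ = 7938 kg/m³
  sample G: E = 212.4 GPa, ρ = 7870 kg/m³
  sample G: M = 27.0 MN·m/kg
  sample U: M = 23.1 MN·m/kg
The maximum is for sample G.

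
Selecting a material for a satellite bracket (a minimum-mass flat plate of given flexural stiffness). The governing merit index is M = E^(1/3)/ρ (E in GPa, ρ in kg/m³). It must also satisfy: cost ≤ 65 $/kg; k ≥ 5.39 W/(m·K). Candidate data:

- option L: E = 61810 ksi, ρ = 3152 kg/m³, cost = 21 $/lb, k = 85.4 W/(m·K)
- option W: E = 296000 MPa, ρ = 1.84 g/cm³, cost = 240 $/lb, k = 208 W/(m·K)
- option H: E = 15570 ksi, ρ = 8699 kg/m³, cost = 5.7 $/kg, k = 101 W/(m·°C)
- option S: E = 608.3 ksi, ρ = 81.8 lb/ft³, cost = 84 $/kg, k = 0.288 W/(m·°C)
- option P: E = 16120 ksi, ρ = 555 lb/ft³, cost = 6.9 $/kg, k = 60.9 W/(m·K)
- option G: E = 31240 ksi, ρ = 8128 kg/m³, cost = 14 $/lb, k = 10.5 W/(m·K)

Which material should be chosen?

option L

Screen on constraints: cost ≤ 65 $/kg; k ≥ 5.39 W/(m·K). Survivors: option L, option H, option P, option G.
Convert each candidate to consistent units, then evaluate M:
  option L: E = 426.2 GPa, ρ = 3152 kg/m³
  option H: E = 107.4 GPa, ρ = 8699 kg/m³
  option P: E = 111.1 GPa, ρ = 8890 kg/m³
  option G: E = 215.4 GPa, ρ = 8128 kg/m³
  option L: M = 2.39×10⁻³
  option G: M = 0.737×10⁻³
  option H: M = 0.546×10⁻³
  option P: M = 0.541×10⁻³
Option L ranks first.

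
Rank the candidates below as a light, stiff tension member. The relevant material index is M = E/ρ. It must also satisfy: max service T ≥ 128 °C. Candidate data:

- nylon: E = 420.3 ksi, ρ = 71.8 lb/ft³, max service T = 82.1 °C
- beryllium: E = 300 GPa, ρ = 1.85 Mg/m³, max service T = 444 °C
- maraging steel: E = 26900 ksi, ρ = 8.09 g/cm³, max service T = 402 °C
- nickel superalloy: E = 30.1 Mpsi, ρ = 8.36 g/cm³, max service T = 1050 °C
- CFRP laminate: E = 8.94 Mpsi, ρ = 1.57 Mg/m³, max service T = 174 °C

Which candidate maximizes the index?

beryllium

Screen on constraints: max service T ≥ 128 °C. Survivors: beryllium, maraging steel, nickel superalloy, CFRP laminate.
After converting to SI:
  beryllium: E = 300.0 GPa, ρ = 1850 kg/m³
  maraging steel: E = 185.5 GPa, ρ = 8090 kg/m³
  nickel superalloy: E = 207.5 GPa, ρ = 8360 kg/m³
  CFRP laminate: E = 61.64 GPa, ρ = 1570 kg/m³
  beryllium: M = 162 MN·m/kg
  CFRP laminate: M = 39.3 MN·m/kg
  nickel superalloy: M = 24.8 MN·m/kg
  maraging steel: M = 22.9 MN·m/kg
Beryllium ranks first.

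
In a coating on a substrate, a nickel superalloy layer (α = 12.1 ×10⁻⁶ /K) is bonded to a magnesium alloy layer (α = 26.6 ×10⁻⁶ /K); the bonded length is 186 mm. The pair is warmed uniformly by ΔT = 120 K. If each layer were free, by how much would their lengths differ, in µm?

324 µm

Δα = |12.1 − 26.6|×10⁻⁶/K = 14.5×10⁻⁶/K.
ΔL_mismatch = Δα·L·ΔT = 14.5×10⁻⁶ × 186.0 mm × 120.0 K = 324 µm.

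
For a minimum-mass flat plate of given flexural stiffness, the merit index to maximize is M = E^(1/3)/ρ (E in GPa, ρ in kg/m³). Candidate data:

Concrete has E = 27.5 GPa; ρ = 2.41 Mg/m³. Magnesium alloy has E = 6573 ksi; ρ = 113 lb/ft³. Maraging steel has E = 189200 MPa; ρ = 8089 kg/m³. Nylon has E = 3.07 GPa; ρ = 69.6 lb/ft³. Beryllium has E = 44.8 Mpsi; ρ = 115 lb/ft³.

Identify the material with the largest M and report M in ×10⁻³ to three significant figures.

Putting every candidate on a common basis:
  concrete: E = 27.50 GPa, ρ = 2410 kg/m³
  magnesium alloy: E = 45.32 GPa, ρ = 1810 kg/m³
  maraging steel: E = 189.2 GPa, ρ = 8089 kg/m³
  nylon: E = 3.070 GPa, ρ = 1115 kg/m³
  beryllium: E = 308.9 GPa, ρ = 1842 kg/m³
  beryllium: M = 3.67×10⁻³
  magnesium alloy: M = 1.97×10⁻³
  nylon: M = 1.30×10⁻³
  concrete: M = 1.25×10⁻³
  maraging steel: M = 0.710×10⁻³
The maximum is for beryllium.

beryllium, M = 3.67×10⁻³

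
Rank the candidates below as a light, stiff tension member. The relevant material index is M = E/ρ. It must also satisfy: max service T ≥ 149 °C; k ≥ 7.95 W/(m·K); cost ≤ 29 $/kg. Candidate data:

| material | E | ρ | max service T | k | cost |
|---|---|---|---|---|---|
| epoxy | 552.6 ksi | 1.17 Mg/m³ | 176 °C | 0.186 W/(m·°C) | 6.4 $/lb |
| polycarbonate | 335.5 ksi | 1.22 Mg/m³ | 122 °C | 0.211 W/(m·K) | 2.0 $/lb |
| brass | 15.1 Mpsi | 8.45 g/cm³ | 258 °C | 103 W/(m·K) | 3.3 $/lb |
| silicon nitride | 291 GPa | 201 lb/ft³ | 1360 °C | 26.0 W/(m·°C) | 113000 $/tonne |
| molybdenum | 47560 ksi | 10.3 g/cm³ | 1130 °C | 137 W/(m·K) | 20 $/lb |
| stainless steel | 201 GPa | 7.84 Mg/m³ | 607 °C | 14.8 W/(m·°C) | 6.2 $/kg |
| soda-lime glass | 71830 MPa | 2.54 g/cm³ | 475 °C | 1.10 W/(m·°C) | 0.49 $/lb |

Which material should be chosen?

Screen on constraints: max service T ≥ 149 °C; k ≥ 7.95 W/(m·K); cost ≤ 29 $/kg. Survivors: brass, stainless steel.
Convert each candidate to consistent units, then evaluate M:
  brass: E = 104.1 GPa, ρ = 8450 kg/m³
  stainless steel: E = 201.0 GPa, ρ = 7840 kg/m³
  stainless steel: M = 25.6 MN·m/kg
  brass: M = 12.3 MN·m/kg
The maximum is for stainless steel.

stainless steel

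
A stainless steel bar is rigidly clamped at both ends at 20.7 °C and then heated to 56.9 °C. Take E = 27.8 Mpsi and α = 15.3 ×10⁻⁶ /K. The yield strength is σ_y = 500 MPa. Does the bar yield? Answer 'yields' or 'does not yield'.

E = 27.8 Mpsi = 191.7 GPa.
ΔT = 36.20 K. Constrained thermal stress σ = E·α·ΔT = 191.7×10³ MPa × 15.3×10⁻⁶ × 36.20 = 106 MPa (compressive).
Compare to σ_y = 500 MPa: σ < σ_y, so it does not yield.

does not yield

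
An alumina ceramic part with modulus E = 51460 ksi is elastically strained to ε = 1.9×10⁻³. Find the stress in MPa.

674 MPa

E = 51460 ksi = 354.8 GPa.
σ = E·ε = 354800 MPa × 1.9×10⁻³ = 674 MPa.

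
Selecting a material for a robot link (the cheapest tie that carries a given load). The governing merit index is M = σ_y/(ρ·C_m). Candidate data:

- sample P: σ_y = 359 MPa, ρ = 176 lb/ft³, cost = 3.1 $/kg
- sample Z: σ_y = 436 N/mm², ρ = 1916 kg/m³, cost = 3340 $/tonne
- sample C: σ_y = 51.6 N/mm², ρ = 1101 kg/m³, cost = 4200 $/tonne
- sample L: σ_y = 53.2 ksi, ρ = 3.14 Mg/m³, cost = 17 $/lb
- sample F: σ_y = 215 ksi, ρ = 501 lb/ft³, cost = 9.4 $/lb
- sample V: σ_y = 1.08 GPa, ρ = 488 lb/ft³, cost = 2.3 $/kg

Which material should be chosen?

sample Z

In SI units:
  sample P: σ_y = 359.0 MPa, ρ = 2819 kg/m³, cost = 3.100 $/kg
  sample Z: σ_y = 436.0 MPa, ρ = 1916 kg/m³, cost = 3.340 $/kg
  sample C: σ_y = 51.60 MPa, ρ = 1101 kg/m³, cost = 4.200 $/kg
  sample L: σ_y = 366.8 MPa, ρ = 3140 kg/m³, cost = 37.48 $/kg
  sample F: σ_y = 1482 MPa, ρ = 8025 kg/m³, cost = 20.72 $/kg
  sample V: σ_y = 1080 MPa, ρ = 7817 kg/m³, cost = 2.300 $/kg
  sample Z: M = 68.1 kN·m per $
  sample V: M = 60.1 kN·m per $
  sample P: M = 41.1 kN·m per $
  sample C: M = 11.2 kN·m per $
  sample F: M = 8.91 kN·m per $
  sample L: M = 3.12 kN·m per $
Sample Z ranks first.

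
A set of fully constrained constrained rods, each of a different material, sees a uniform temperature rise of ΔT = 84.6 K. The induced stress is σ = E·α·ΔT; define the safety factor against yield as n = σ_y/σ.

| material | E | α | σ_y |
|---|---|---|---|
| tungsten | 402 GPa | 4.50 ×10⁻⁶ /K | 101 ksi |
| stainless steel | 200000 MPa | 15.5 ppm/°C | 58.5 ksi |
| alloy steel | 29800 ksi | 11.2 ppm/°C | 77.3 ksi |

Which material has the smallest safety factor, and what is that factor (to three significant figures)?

stainless steel, n = 1.54

Converting E to GPa, α to ×10⁻⁶/K, σ_y to MPa, then σ and n for each:
  tungsten: E = 402.0, α = 4.50, σ_y = 696.4 → σ = 153 MPa, n = 4.55
  stainless steel: E = 200.0, α = 15.5, σ_y = 403.3 → σ = 262 MPa, n = 1.54
  alloy steel: E = 205.5, α = 11.2, σ_y = 533.0 → σ = 195 MPa, n = 2.74
Stainless steel has the lowest safety factor, n = 1.54.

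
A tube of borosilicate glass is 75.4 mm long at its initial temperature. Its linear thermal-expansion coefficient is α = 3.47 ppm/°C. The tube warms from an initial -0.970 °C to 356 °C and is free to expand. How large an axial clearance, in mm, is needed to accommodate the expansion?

ΔT = 356 − (-0.970) = 357.0 K.
ΔL = α·L₀·ΔT = 3.47×10⁻⁶ × 75.4 mm × 357.0 K = 0.0934 mm.

0.0934 mm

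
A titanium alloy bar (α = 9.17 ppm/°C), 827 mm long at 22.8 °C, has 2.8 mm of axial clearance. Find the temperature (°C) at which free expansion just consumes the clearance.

α·L₀·ΔT = 2.8 mm ⇒ ΔT = 2.8 / (9.17×10⁻⁶ × 827.0) = 369.2 K.
T = 22.8 + 369.2 = 392.0 °C.

392 °C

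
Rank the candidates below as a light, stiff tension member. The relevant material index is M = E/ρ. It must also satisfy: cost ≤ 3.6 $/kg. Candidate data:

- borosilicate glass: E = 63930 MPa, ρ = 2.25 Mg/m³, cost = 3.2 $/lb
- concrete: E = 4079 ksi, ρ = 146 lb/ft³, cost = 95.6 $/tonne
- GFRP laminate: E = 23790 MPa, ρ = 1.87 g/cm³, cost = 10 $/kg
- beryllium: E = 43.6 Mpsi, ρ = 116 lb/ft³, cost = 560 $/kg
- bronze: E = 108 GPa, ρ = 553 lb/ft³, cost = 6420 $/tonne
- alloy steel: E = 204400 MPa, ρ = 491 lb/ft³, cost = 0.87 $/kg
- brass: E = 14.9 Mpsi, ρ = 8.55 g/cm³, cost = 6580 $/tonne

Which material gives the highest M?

Screen on constraints: cost ≤ 3.6 $/kg. Survivors: concrete, alloy steel.
Putting every candidate on a common basis:
  concrete: E = 28.12 GPa, ρ = 2339 kg/m³
  alloy steel: E = 204.4 GPa, ρ = 7865 kg/m³
  alloy steel: M = 26.0 MN·m/kg
  concrete: M = 12.0 MN·m/kg
Alloy steel has the largest M.

alloy steel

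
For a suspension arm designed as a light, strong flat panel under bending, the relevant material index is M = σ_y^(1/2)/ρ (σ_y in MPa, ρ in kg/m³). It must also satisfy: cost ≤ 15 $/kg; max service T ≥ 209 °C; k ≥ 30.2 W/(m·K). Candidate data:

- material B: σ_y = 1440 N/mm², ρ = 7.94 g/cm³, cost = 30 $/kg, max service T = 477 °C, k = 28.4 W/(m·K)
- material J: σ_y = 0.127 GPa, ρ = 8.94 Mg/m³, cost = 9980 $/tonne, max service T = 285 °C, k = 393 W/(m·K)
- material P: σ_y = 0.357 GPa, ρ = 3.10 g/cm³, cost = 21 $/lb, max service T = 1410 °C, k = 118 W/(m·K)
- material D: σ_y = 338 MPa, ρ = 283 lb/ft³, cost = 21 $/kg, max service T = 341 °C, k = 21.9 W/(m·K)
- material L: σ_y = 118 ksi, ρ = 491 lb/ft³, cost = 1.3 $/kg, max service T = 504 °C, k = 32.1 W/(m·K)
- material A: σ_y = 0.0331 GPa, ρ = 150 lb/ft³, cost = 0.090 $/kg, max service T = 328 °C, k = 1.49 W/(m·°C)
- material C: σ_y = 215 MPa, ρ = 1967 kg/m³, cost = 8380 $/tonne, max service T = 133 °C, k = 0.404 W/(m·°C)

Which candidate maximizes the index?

material L

Screen on constraints: cost ≤ 15 $/kg; max service T ≥ 209 °C; k ≥ 30.2 W/(m·K). Survivors: material J, material L.
After converting to SI:
  material J: σ_y = 127.0 MPa, ρ = 8940 kg/m³
  material L: σ_y = 813.6 MPa, ρ = 7865 kg/m³
  material L: M = 3.63×10⁻³
  material J: M = 1.26×10⁻³
The maximum is for material L.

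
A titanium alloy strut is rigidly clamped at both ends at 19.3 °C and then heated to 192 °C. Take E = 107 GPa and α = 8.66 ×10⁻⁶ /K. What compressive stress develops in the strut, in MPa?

160 MPa

ΔT = 172.7 K. Constrained thermal stress σ = E·α·ΔT = 107.0×10³ MPa × 8.66×10⁻⁶ × 172.7 = 160 MPa (compressive).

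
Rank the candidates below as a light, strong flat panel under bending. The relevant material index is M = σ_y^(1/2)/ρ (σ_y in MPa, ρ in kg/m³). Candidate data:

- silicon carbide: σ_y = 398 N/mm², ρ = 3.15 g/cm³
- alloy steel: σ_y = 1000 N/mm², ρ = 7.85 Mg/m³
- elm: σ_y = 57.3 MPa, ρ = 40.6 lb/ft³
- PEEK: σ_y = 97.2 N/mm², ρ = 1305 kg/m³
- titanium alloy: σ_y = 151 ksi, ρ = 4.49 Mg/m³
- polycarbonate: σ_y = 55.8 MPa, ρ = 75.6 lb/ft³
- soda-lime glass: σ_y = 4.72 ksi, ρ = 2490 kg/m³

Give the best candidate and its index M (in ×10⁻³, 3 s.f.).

After converting to SI:
  silicon carbide: σ_y = 398.0 MPa, ρ = 3150 kg/m³
  alloy steel: σ_y = 1000 MPa, ρ = 7850 kg/m³
  elm: σ_y = 57.30 MPa, ρ = 650.3 kg/m³
  PEEK: σ_y = 97.20 MPa, ρ = 1305 kg/m³
  titanium alloy: σ_y = 1041 MPa, ρ = 4490 kg/m³
  polycarbonate: σ_y = 55.80 MPa, ρ = 1211 kg/m³
  soda-lime glass: σ_y = 32.54 MPa, ρ = 2490 kg/m³
  elm: M = 11.6×10⁻³
  PEEK: M = 7.55×10⁻³
  titanium alloy: M = 7.19×10⁻³
  silicon carbide: M = 6.33×10⁻³
  polycarbonate: M = 6.17×10⁻³
  alloy steel: M = 4.03×10⁻³
  soda-lime glass: M = 2.29×10⁻³
Highest index: elm.

elm, M = 11.6×10⁻³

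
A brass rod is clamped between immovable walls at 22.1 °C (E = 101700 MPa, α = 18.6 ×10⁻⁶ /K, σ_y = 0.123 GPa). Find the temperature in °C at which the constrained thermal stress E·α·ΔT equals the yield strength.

87.1 °C

E = 101700 MPa = 101.7 GPa.
σ_y = 0.123 GPa = 123.0 MPa.
E·α·ΔT = 123.0 MPa ⇒ ΔT = 123.0 / (101.7×10³ × 18.6×10⁻⁶) = 65.02 K.
T = 22.1 + 65.02 = 87.12 °C.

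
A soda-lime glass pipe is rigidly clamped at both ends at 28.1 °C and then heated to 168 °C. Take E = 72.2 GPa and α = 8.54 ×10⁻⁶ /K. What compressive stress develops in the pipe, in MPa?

ΔT = 139.9 K. Constrained thermal stress σ = E·α·ΔT = 72.20×10³ MPa × 8.54×10⁻⁶ × 139.9 = 86.3 MPa (compressive).

86.3 MPa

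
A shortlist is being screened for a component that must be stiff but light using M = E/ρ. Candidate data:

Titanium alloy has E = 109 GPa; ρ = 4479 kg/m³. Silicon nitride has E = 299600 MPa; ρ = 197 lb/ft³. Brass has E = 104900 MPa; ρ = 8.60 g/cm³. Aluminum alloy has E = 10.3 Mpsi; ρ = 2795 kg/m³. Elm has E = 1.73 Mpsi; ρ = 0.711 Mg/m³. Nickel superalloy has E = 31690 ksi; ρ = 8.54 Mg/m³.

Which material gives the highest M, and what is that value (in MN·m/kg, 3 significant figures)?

silicon nitride, M = 94.9 MN·m/kg

Putting every candidate on a common basis:
  titanium alloy: E = 109.0 GPa, ρ = 4479 kg/m³
  silicon nitride: E = 299.6 GPa, ρ = 3156 kg/m³
  brass: E = 104.9 GPa, ρ = 8600 kg/m³
  aluminum alloy: E = 71.02 GPa, ρ = 2795 kg/m³
  elm: E = 11.93 GPa, ρ = 711.0 kg/m³
  nickel superalloy: E = 218.5 GPa, ρ = 8540 kg/m³
  silicon nitride: M = 94.9 MN·m/kg
  nickel superalloy: M = 25.6 MN·m/kg
  aluminum alloy: M = 25.4 MN·m/kg
  titanium alloy: M = 24.3 MN·m/kg
  elm: M = 16.8 MN·m/kg
  brass: M = 12.2 MN·m/kg
Highest index: silicon nitride.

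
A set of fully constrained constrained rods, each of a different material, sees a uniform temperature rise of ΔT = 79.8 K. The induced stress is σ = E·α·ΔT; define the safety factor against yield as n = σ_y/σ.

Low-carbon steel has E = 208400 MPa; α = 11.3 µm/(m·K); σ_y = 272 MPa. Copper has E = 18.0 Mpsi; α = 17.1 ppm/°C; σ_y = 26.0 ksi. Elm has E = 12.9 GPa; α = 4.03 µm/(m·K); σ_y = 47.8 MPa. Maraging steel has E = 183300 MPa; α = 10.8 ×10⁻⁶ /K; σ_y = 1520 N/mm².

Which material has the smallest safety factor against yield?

With everything in SI (GPa, ×10⁻⁶/K, MPa):
  low-carbon steel: E = 208.4, α = 11.3, σ_y = 272.0 → σ = 188 MPa, n = 1.45
  copper: E = 124.1, α = 17.1, σ_y = 179.3 → σ = 169 MPa, n = 1.06
  elm: E = 12.90, α = 4.03, σ_y = 47.80 → σ = 4.15 MPa, n = 11.5
  maraging steel: E = 183.3, α = 10.8, σ_y = 1520 → σ = 158 MPa, n = 9.62
The minimum is copper at n = 1.06.

copper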